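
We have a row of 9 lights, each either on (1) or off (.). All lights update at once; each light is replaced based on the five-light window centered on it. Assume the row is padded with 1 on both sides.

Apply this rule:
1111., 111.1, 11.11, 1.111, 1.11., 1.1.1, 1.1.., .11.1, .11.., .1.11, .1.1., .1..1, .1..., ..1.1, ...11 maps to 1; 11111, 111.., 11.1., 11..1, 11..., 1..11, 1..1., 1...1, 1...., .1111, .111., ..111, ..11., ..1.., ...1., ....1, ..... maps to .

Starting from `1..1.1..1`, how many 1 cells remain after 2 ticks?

...1111..
..1..1...
count of 1: 2

2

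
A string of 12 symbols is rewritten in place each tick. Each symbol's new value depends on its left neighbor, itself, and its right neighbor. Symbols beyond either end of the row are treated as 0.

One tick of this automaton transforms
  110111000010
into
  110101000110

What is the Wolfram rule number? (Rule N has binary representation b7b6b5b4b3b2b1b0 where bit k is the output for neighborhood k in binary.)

position 4: 111 → 0  (bit 7 = 0)
position 1: 110 → 1  (bit 6 = 1)
position 2: 101 → 0  (bit 5 = 0)
position 6: 100 → 0  (bit 4 = 0)
position 0: 011 → 1  (bit 3 = 1)
position 10: 010 → 1  (bit 2 = 1)
position 9: 001 → 1  (bit 1 = 1)
position 7: 000 → 0  (bit 0 = 0)
bits b7..b0 = 01001110 = 78

78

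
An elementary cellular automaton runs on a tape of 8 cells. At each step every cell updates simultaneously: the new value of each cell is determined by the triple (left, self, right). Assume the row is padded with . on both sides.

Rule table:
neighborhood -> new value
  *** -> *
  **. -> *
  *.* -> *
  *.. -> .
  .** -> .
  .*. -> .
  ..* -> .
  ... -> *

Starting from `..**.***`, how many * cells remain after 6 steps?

step 1: *..**.**
step 2: ....**.*
step 3: ***..**.
step 4: .**...*.
step 5: ..*.*...
step 6: *..*..**
count of *: 4

4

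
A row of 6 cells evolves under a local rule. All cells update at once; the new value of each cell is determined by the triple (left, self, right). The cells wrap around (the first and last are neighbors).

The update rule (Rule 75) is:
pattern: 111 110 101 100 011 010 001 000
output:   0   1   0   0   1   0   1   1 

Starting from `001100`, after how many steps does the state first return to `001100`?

111101
000101
011000
111011
001010
110000
110111
010100
100001
101111
101000
000011
011111
010001
000110
111110
100010
001100

18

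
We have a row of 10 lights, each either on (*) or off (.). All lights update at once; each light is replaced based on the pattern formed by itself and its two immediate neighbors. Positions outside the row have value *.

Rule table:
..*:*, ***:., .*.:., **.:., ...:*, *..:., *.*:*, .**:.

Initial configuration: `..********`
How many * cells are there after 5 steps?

2

.*........
*..*******
..*.......
.*..******
*..*......
count of *: 2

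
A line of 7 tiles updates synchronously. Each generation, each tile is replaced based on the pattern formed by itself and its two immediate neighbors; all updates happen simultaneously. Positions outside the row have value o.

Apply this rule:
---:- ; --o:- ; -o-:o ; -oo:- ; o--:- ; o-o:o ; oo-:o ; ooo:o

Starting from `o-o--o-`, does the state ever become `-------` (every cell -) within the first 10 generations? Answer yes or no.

no

ooo--oo
ooo---o
ooo----
ooo----  (fixed point — unchanged through generation 10)
generation 10 is ooo----, still not uniform -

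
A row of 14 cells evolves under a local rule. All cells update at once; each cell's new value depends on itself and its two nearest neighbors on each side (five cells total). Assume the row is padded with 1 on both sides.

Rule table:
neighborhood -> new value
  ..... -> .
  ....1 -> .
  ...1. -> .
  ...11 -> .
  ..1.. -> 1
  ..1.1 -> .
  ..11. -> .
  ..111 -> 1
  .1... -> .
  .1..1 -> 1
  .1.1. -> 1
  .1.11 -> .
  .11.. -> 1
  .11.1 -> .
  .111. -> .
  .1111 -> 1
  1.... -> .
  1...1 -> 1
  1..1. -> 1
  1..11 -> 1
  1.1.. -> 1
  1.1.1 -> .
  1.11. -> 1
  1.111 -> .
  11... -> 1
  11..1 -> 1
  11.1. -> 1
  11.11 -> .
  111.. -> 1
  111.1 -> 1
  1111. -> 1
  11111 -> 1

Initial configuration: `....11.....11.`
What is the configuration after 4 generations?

1111....11....

1....11.......
11....11......
111....11.....
1111....11....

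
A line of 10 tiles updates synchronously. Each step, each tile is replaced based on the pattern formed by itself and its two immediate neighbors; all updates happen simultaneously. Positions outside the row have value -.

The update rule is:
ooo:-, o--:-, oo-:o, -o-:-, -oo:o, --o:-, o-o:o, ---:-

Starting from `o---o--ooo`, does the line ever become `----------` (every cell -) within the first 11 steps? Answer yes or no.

-------o-o
--------o-
----------
all cells are - at step 3

yes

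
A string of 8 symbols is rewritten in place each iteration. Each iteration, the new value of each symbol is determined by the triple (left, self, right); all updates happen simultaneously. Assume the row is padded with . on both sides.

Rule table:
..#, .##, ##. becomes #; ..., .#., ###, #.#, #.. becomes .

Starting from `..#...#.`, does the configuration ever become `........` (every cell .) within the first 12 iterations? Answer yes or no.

iteration 1: .#...#..
iteration 2: #...#...
iteration 3: ...#....
iteration 4: ..#.....
iteration 5: .#......
iteration 6: #.......
iteration 7: ........
all cells are . at iteration 7

yes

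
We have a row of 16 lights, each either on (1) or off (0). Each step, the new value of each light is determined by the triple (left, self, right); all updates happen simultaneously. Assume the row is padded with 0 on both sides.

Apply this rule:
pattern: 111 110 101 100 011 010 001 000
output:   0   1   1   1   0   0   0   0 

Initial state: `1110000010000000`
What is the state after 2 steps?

0001100000100000

step 1: 0011000001000000
step 2: 0001100000100000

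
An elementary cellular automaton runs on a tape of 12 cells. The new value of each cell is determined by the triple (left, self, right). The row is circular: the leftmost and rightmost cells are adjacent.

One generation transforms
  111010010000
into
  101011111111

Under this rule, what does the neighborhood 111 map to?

At position 1 the neighborhood is 111; the next row has 0 there.

0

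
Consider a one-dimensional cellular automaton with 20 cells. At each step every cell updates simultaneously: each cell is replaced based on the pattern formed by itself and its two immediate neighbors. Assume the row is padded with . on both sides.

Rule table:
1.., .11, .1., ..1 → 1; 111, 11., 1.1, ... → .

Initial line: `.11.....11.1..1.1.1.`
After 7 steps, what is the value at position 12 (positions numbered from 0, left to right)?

.

11.1...11..1111.1.11
1..11.11.111....1.1.
1111..1..1..1..11.11
1...111111111111..1.
11.11...........1111
1..1.1.........11...
1111.11.......11.1..
position 12 holds .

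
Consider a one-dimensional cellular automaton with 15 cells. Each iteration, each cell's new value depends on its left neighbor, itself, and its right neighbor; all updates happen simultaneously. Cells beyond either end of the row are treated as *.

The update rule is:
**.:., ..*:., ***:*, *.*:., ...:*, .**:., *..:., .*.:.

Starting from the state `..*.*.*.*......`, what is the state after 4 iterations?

..........****.
.********..**..
..******.......
...****..*****.

...****..*****.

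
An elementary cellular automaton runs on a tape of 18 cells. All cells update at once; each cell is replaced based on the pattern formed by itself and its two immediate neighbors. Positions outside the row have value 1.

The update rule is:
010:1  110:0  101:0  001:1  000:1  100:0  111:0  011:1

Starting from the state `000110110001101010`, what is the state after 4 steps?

011100100111001010
010001101100011010
010111001001110010
010100011011000110

010100011011000110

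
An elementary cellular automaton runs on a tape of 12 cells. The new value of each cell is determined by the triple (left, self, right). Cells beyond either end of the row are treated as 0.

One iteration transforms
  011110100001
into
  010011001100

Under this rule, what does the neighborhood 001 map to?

At position 0 the neighborhood is 001; the next row has 0 there.

0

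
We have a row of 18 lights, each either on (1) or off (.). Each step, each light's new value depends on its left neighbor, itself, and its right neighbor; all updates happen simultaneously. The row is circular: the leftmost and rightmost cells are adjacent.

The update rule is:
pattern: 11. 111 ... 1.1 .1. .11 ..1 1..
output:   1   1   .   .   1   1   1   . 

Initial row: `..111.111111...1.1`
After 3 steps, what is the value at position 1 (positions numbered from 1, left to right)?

step 1: .1111.111111..11.1
step 2: .1111.111111.111.1
step 3: .1111.111111.111.1
position 1 holds .

.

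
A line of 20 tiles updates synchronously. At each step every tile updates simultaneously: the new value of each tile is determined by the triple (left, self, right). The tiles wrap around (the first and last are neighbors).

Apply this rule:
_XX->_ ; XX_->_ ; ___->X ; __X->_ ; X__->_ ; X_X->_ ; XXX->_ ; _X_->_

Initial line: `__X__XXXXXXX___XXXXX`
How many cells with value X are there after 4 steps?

17

_____________X______
XXXXXXXXXXXX___XXXXX
_____________X______  (repeats step 1; period 2)
step 4: XXXXXXXXXXXX___XXXXX
count of X: 17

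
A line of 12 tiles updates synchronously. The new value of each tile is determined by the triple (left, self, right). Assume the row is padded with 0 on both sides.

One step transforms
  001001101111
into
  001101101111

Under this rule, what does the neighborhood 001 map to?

At position 1 the neighborhood is 001; the next row has 0 there.

0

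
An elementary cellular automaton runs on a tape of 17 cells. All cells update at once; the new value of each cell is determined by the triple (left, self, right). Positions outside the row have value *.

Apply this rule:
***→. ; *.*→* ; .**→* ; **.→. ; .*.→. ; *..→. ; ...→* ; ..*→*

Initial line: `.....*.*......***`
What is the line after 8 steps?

**...***..**..**.

.****.*..******..
**...*..**......*
...**..**..******
.***..**..**.....
**...**..**..****
...***..**..**...
.***...**..**..**
**...***..**..**.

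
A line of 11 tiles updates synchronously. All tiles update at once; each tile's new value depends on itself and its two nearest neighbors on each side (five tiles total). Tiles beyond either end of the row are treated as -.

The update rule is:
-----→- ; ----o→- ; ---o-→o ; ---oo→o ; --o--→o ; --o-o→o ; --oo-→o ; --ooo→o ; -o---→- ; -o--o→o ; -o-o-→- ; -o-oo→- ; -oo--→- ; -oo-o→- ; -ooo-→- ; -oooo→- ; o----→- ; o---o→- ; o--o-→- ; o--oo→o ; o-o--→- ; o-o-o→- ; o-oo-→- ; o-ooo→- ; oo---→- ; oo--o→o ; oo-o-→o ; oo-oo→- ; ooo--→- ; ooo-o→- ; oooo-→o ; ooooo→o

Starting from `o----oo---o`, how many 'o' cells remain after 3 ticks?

6

tick 1: o---oo---oo
tick 2: o--oo---oo-
tick 3: oooo---oo--
count of o: 6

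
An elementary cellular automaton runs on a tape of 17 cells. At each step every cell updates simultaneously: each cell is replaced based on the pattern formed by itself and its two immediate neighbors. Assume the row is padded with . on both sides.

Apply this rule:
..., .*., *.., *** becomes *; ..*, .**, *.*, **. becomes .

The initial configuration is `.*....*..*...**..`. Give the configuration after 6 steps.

.*.**.*.**.*.*...

.****.**.***...**
..**......*.**...
*...*****.*...***
***..***..***..*.
.*.*..*.*..*.*.**
.*.**.*.**.*.*...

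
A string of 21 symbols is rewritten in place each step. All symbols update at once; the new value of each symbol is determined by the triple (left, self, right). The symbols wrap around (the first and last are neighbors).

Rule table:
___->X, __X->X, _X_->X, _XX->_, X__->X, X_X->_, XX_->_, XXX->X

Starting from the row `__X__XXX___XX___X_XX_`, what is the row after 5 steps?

_XXXX_XX___XXXXXXXXXX

step 1: XXXXX_X_XXX__XXXX___X
step 2: XXXX__X__X_XX_XX_XXX_
step 3: _XX_XXXXXX________X__
step 4: X____XXXX_XXXXXXXXXXX
step 5: _XXXX_XX___XXXXXXXXXX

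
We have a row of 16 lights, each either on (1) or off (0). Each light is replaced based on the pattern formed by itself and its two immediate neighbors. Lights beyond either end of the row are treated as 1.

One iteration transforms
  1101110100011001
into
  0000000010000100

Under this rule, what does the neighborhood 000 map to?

0

At position 9 the neighborhood is 000; the next row has 0 there.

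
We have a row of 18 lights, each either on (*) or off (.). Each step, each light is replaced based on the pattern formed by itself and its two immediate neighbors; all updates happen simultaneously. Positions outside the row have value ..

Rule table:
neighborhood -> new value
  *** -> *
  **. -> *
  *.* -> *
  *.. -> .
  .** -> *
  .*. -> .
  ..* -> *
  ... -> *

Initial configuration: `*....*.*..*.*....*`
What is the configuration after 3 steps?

..***.*..*.*..***.
******..*.*..****.
******.*.*..*****.

******.*.*..*****.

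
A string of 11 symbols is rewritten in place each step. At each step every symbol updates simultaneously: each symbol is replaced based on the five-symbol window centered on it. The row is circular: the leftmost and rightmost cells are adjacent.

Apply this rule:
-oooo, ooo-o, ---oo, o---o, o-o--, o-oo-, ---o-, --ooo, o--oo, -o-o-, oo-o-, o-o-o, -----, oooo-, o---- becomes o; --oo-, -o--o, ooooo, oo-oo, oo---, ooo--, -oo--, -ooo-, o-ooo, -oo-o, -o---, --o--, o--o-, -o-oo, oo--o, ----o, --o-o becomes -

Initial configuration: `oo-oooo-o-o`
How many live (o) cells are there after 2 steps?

6

step 1: -o--ooooo--
step 2: o--ooo-o--o
count of o: 6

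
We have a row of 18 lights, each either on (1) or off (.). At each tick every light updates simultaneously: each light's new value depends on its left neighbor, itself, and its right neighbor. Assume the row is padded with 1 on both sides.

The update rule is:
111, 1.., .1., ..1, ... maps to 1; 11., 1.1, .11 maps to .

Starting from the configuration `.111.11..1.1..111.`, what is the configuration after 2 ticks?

..1....111.111.1..
1111111.1...1..111

1111111.1...1..111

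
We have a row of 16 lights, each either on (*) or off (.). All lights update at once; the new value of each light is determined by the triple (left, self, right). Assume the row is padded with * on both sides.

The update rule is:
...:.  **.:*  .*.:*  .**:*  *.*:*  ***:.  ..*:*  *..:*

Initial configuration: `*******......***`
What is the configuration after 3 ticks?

......**....**..
*....****..*****
**..**..****....

**..**..****....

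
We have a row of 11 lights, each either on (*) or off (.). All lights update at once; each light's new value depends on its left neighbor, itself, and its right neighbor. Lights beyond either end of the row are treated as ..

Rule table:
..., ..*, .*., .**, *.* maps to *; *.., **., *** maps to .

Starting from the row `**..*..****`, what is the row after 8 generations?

*.***..**..

*..**.**...
*.**.**..**
***.**..**.
*..**..**..
*.**..**..*
***..**..**
*...**..**.
*.***..**..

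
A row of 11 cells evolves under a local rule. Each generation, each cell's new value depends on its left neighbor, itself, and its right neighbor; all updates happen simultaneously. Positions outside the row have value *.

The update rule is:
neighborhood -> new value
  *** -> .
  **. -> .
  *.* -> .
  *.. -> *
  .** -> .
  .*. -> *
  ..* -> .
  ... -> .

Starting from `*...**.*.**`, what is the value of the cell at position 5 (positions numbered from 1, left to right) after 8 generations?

*

.*.....*...
.**....**..
...*.....*.
*..**....*.
.*...*...*.
.**..**..*.
...*...*.*.
*..**..*.*.
position 5 holds *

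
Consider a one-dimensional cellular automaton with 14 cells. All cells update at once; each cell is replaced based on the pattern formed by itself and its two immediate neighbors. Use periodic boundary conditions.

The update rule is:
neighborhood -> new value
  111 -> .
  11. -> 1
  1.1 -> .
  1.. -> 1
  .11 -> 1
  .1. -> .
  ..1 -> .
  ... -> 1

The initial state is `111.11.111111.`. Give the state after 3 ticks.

111.111.1.1111

1.1.11.1....1.
....11..111...
111.111.1.1111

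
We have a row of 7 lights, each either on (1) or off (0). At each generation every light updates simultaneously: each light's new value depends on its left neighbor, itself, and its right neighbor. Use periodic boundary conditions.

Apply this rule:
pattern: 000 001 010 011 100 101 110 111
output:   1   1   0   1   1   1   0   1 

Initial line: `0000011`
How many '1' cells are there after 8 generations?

6

generation 1: 1111110
generation 2: 1111101
generation 3: 1111011
generation 4: 1110111
generation 5: 1101111
generation 6: 1011111
generation 7: 0111111
generation 8: 1111110
count of 1: 6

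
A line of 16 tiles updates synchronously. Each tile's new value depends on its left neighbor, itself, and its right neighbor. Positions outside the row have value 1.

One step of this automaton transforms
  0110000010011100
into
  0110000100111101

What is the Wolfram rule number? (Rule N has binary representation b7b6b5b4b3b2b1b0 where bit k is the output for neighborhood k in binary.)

202

position 12: 111 → 1  (bit 7 = 1)
position 2: 110 → 1  (bit 6 = 1)
position 0: 101 → 0  (bit 5 = 0)
position 3: 100 → 0  (bit 4 = 0)
position 1: 011 → 1  (bit 3 = 1)
position 8: 010 → 0  (bit 2 = 0)
position 7: 001 → 1  (bit 1 = 1)
position 4: 000 → 0  (bit 0 = 0)
bits b7..b0 = 11001010 = 202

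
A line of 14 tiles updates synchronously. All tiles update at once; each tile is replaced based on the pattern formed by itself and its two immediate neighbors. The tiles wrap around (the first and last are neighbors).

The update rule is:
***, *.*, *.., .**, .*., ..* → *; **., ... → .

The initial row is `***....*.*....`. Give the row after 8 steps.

**.*..*****..*
*.********.***
.********.****
********.****.
*******.****.*
******.****.**
*****.****.***
****.****.****

****.****.****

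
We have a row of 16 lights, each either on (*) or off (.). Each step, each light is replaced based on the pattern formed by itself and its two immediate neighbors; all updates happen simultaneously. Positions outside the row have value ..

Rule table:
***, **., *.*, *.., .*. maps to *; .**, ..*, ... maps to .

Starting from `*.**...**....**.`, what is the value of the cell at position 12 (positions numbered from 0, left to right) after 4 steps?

*

**.**...**....**
.**.**...**....*
..**.**...**...*
...**.**...**..*
position 12 holds *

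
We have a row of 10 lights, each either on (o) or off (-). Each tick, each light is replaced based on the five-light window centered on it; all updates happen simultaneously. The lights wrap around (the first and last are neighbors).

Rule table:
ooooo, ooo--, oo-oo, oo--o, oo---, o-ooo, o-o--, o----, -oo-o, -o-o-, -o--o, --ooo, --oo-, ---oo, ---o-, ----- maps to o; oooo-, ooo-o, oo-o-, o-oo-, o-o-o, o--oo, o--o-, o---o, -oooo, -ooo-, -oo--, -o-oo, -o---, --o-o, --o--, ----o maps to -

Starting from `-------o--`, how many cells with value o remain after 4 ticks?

tick 1: ooooo-o--o
tick 2: -oo---oo-o
tick 3: ---o-ooo--
tick 4: o-o--o-ooo
count of o: 6

6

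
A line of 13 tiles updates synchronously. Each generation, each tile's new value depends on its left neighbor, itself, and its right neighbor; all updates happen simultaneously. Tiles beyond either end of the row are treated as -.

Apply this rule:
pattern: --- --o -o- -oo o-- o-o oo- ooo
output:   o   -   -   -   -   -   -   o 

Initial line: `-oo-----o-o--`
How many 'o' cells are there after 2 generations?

----ooo-----o
ooo--o--ooo--
count of o: 7

7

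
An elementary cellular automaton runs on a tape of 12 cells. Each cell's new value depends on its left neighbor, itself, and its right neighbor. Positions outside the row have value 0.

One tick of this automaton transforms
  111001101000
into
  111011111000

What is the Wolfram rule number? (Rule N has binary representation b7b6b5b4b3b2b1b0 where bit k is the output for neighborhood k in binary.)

position 1: 111 → 1  (bit 7 = 1)
position 2: 110 → 1  (bit 6 = 1)
position 7: 101 → 1  (bit 5 = 1)
position 3: 100 → 0  (bit 4 = 0)
position 0: 011 → 1  (bit 3 = 1)
position 8: 010 → 1  (bit 2 = 1)
position 4: 001 → 1  (bit 1 = 1)
position 10: 000 → 0  (bit 0 = 0)
bits b7..b0 = 11101110 = 238

238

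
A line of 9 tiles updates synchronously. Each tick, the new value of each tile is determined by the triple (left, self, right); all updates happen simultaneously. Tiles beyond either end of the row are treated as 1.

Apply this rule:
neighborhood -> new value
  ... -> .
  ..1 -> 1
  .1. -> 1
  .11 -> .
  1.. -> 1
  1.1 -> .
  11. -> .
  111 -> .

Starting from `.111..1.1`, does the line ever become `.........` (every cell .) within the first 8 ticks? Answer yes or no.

....111..
1..1...11
.1111.1..
......111
1....1...
.1..111.1
.111.....
....1...1
tick 8 is ....1...1, still not uniform .

no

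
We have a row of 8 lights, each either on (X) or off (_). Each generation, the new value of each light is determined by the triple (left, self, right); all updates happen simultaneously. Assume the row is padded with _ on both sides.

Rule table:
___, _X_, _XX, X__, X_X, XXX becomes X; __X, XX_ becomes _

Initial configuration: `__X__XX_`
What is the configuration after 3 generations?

generation 1: X_XX_X_X
generation 2: XXX_XXXX
generation 3: XX_XXXX_

XX_XXXX_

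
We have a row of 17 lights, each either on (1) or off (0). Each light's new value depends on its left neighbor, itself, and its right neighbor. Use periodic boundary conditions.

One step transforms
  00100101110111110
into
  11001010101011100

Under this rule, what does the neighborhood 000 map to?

At position 0 the neighborhood is 000; the next row has 1 there.

1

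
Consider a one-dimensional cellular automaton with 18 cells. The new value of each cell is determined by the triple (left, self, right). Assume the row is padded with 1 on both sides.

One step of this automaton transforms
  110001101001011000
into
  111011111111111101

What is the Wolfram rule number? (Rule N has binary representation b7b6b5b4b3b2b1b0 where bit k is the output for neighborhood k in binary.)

position 0: 111 → 1  (bit 7 = 1)
position 1: 110 → 1  (bit 6 = 1)
position 7: 101 → 1  (bit 5 = 1)
position 2: 100 → 1  (bit 4 = 1)
position 5: 011 → 1  (bit 3 = 1)
position 8: 010 → 1  (bit 2 = 1)
position 4: 001 → 1  (bit 1 = 1)
position 3: 000 → 0  (bit 0 = 0)
bits b7..b0 = 11111110 = 254

254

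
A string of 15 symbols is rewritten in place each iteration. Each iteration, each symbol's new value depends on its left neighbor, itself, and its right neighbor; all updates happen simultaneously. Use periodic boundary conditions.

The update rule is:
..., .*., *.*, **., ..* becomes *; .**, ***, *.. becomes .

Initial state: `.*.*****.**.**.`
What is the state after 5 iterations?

***....**.**.*.
..*.***.**.****
.***..**.**...*
*..*.*.**.*.***
*.*****.****...

*.*****.****...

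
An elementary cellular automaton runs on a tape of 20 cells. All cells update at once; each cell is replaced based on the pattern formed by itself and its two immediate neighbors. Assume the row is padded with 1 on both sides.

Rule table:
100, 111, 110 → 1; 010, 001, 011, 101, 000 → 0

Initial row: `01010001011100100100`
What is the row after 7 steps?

00001000001110010010
10000100000111001000
11000010000011100100
11100001000001110010
11110000100000111000
11111000010000011100
11111100001000001110

11111100001000001110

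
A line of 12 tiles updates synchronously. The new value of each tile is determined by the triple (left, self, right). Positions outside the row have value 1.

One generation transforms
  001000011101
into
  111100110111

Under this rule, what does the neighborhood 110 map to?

At position 9 the neighborhood is 110; the next row has 1 there.

1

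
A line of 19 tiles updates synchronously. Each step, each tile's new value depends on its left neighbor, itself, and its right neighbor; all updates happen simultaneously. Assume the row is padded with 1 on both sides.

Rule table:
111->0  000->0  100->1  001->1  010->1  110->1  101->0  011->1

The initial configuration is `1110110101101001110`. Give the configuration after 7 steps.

0010110101101111010

step 1: 0010110101101111010
step 2: 1110110101101001010
step 3: 0010110101101111010  (repeats step 1; period 2)
step 7: 0010110101101111010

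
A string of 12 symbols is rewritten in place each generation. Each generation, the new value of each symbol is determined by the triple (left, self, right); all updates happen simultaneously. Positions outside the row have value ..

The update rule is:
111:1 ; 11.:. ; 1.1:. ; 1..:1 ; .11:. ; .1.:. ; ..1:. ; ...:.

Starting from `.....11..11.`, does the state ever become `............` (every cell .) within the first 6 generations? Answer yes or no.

yes

.......1...1
........1...
.........1..
..........1.
...........1
............
all cells are . at generation 6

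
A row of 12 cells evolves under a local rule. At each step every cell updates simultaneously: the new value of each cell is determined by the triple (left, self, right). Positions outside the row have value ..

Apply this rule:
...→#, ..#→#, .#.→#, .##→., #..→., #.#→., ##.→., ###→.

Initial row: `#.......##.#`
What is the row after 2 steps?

#........###

#.######...#
#........###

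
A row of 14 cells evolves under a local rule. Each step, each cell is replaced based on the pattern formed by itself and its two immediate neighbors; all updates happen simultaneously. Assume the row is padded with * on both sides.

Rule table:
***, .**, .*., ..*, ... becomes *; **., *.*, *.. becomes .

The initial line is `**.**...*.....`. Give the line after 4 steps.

step 1: *..*..***.****
step 2: ..**.***..****
step 3: .**..**..*****
step 4: .*..**..******

.*..**..******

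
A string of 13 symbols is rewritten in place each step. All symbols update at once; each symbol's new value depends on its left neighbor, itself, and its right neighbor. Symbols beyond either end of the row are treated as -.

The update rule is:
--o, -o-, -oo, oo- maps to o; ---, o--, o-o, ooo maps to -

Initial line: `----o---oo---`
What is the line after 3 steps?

-oo-o-oo-o---

---oo--ooo---
--ooo-oo-o---
-oo-o-oo-o---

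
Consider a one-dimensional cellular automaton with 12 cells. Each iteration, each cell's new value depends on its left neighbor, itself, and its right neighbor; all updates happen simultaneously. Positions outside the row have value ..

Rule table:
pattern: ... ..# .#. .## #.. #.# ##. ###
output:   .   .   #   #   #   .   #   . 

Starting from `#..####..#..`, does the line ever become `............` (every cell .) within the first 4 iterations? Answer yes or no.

##.#..##.##.
##.##.##.###
##.##.##.#.#
##.##.##.#.#
iteration 4 is ##.##.##.#.#, still not uniform .

no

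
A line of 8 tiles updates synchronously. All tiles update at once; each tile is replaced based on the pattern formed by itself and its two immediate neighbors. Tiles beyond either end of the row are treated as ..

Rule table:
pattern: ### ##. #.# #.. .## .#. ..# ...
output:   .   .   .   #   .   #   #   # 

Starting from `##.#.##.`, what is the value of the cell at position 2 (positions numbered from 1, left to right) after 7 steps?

.

...#...#
########
........
########  (repeats step 2; period 2)
step 7: ........
position 2 holds .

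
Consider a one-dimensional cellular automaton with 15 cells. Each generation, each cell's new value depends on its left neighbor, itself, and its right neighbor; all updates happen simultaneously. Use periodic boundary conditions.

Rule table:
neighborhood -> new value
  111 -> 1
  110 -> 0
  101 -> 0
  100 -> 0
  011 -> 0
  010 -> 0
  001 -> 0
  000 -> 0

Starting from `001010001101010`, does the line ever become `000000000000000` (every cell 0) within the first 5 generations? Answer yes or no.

000000000000000
all cells are 0 at generation 1

yes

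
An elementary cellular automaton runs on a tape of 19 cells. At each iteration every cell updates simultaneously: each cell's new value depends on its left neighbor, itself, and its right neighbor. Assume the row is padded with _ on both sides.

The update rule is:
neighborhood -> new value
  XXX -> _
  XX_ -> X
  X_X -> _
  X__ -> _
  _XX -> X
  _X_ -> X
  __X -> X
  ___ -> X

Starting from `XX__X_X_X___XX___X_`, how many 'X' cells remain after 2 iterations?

10

iteration 1: XX_XX_X_X_XXXX_XXX_
iteration 2: XX_XX_X_X_X__X_X_X_
count of X: 10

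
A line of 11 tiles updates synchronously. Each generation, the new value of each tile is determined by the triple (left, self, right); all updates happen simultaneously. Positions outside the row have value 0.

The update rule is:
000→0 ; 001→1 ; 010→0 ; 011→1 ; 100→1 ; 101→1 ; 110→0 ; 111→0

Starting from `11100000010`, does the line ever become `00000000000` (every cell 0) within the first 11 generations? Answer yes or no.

generation 1: 10010000101
generation 2: 01101001010
generation 3: 11010110101
generation 4: 10101101010
generation 5: 01011010101
generation 6: 10110101010
generation 7: 01101010101
generation 8: 11010101010
generation 9: 10101010101
generation 10: 01010101010
generation 11: 10101010101
generation 11 is 10101010101, still not uniform 0

no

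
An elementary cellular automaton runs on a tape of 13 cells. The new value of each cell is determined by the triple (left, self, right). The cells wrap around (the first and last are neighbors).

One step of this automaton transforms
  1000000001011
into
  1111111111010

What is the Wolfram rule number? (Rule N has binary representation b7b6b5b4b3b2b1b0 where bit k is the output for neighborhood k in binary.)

position 12: 111 → 0  (bit 7 = 0)
position 0: 110 → 1  (bit 6 = 1)
position 10: 101 → 0  (bit 5 = 0)
position 1: 100 → 1  (bit 4 = 1)
position 11: 011 → 1  (bit 3 = 1)
position 9: 010 → 1  (bit 2 = 1)
position 8: 001 → 1  (bit 1 = 1)
position 2: 000 → 1  (bit 0 = 1)
bits b7..b0 = 01011111 = 95

95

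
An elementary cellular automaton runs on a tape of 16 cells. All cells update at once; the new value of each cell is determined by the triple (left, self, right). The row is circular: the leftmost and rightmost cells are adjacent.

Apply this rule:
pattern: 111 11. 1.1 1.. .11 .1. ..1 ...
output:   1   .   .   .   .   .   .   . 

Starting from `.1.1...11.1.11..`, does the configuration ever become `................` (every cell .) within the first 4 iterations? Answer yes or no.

yes

................
all cells are . at iteration 1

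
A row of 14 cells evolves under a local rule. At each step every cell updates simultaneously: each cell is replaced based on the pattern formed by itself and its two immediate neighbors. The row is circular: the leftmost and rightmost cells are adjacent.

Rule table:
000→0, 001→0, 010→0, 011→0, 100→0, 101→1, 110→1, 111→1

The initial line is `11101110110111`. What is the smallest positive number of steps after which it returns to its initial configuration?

14

step 1: 11110111011011
step 2: 11111011101101
step 3: 11111101110110
step 4: 01111110111011
step 5: 10111111011101
step 6: 11011111101110
step 7: 01101111110111
step 8: 10110111111011
step 9: 11011011111101
step 10: 11101101111110
step 11: 01110110111111
step 12: 10111011011111
step 13: 11011101101111
step 14: 11101110110111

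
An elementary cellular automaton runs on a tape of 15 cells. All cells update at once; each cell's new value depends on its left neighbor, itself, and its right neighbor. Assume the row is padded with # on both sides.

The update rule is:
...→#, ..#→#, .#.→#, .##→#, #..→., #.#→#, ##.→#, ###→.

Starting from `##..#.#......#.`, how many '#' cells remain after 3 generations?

.#.####.#######
####..###......
...#.##.#.#####
count of #: 9

9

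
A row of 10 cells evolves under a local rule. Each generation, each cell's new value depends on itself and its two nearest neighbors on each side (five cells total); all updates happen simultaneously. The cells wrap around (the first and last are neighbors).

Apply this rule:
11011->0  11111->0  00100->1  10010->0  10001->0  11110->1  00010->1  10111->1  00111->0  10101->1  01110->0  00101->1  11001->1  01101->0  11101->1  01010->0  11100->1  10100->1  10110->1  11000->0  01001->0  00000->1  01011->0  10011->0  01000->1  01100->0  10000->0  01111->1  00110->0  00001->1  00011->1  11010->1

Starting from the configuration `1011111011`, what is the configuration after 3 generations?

1010010101

1011011010
1010010110
1010010101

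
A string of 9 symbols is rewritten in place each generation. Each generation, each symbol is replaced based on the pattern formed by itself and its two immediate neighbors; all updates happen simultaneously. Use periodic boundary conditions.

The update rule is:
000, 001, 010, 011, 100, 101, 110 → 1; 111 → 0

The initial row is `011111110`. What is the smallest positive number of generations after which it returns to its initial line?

2

110000011
011111110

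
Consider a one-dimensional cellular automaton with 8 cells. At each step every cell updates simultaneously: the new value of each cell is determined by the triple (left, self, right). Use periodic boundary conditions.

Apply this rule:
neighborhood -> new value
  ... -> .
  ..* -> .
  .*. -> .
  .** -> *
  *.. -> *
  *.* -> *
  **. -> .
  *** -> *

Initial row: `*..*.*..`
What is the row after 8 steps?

*..*.*..

.*..*.*.
..*..*.*
*..*..*.
.*..*..*
*.*..*..
.*.*..*.
..*.*..*
*..*.*..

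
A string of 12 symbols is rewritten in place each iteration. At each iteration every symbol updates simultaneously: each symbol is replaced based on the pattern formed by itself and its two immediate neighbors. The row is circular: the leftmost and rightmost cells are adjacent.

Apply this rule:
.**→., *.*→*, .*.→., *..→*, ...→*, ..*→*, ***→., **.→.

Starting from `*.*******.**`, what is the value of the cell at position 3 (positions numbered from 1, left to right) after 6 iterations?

*

iteration 1: .*.......*..
iteration 2: *.*******.**  (repeats iteration 0; period 2)
iteration 6: *.*******.**
position 3 holds *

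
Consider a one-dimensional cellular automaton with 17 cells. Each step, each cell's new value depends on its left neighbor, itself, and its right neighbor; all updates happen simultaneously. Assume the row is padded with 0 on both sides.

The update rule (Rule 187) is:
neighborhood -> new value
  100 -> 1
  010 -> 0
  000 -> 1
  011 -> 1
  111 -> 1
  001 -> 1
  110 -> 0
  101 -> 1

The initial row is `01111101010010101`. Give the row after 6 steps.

11111010101101010
11110101011010101
11101010110101010
11010101101010101
10101011010101010
01010110101010101

01010110101010101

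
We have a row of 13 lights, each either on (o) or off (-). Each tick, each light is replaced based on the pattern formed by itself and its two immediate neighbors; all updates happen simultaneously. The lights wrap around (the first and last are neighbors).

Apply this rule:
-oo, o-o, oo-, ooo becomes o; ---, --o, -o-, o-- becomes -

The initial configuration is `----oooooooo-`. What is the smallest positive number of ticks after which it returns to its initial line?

tick 1: ----oooooooo-

1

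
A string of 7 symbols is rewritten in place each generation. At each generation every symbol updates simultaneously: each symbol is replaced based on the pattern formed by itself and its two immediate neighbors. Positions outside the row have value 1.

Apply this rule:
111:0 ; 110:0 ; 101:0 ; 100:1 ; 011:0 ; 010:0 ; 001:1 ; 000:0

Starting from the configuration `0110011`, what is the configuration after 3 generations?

0001100

0001100
1010011
0001100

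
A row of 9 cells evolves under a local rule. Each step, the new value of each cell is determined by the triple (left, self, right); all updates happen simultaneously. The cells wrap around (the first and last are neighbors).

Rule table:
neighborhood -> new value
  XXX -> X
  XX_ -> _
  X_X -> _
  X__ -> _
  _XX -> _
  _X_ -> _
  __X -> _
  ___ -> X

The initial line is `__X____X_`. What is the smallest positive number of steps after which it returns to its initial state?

2

X___XX___
__X____X_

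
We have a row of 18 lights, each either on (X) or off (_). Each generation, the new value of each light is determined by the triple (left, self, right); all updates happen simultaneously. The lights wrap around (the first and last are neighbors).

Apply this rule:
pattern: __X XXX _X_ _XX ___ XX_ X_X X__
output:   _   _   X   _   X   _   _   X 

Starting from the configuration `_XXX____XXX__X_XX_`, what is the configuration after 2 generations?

generation 1: ____XXX____X_X___X
generation 2: XXX____XXX_X_XXX_X

XXX____XXX_X_XXX_X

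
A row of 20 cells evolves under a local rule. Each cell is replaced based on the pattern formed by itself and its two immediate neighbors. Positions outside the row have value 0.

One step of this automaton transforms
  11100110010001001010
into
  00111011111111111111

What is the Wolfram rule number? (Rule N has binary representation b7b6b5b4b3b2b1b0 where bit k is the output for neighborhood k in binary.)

119

position 1: 111 → 0  (bit 7 = 0)
position 2: 110 → 1  (bit 6 = 1)
position 17: 101 → 1  (bit 5 = 1)
position 3: 100 → 1  (bit 4 = 1)
position 0: 011 → 0  (bit 3 = 0)
position 9: 010 → 1  (bit 2 = 1)
position 4: 001 → 1  (bit 1 = 1)
position 11: 000 → 1  (bit 0 = 1)
bits b7..b0 = 01110111 = 119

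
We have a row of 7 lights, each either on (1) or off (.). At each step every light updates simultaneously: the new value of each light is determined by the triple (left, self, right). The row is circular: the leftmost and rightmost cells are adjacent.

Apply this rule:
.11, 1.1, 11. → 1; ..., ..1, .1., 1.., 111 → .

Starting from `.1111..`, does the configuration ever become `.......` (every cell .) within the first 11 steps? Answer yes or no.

yes

step 1: .1..1..
step 2: .......
all cells are . at step 2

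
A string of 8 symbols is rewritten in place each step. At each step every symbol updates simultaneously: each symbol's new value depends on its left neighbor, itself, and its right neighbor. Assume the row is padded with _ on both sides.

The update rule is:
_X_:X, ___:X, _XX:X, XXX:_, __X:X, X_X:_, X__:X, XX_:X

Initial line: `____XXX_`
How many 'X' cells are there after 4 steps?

4

XXXXX_XX
X___X_XX
XXXXX_XX  (repeats step 1; period 2)
step 4: X___X_XX
count of X: 4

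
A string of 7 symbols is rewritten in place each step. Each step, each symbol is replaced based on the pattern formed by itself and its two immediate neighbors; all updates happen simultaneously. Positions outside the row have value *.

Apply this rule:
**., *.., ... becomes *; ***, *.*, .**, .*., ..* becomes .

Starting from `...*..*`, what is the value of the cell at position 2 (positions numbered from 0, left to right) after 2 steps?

*

**..*..
.**..*.
position 2 holds *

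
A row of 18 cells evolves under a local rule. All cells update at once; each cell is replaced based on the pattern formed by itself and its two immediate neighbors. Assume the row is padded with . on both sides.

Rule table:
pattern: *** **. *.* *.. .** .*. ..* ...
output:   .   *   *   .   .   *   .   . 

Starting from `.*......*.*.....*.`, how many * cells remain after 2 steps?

step 1: .*......***.....*.
step 2: .*........*.....*.
count of *: 3

3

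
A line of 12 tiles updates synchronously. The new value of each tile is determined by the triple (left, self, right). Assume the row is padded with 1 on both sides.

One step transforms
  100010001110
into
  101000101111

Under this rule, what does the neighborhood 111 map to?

At position 9 the neighborhood is 111; the next row has 1 there.

1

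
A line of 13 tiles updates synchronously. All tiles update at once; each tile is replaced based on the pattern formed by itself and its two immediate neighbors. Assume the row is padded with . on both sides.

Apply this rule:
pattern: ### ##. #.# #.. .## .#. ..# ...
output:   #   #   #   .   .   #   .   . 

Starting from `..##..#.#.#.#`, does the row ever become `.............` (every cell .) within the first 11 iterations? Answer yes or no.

no

iteration 1: ...#..#######
iteration 2: ...#...######
iteration 3: ...#....#####
iteration 4: ...#.....####
iteration 5: ...#......###
iteration 6: ...#.......##
iteration 7: ...#........#
iteration 8: ...#........#  (fixed point — unchanged through iteration 11)
iteration 11 is ...#........#, still not uniform .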